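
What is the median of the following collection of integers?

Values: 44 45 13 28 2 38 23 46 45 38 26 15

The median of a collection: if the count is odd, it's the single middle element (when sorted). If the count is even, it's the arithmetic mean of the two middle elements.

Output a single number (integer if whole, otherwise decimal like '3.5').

Answer: 33

Derivation:
Step 1: insert 44 -> lo=[44] (size 1, max 44) hi=[] (size 0) -> median=44
Step 2: insert 45 -> lo=[44] (size 1, max 44) hi=[45] (size 1, min 45) -> median=44.5
Step 3: insert 13 -> lo=[13, 44] (size 2, max 44) hi=[45] (size 1, min 45) -> median=44
Step 4: insert 28 -> lo=[13, 28] (size 2, max 28) hi=[44, 45] (size 2, min 44) -> median=36
Step 5: insert 2 -> lo=[2, 13, 28] (size 3, max 28) hi=[44, 45] (size 2, min 44) -> median=28
Step 6: insert 38 -> lo=[2, 13, 28] (size 3, max 28) hi=[38, 44, 45] (size 3, min 38) -> median=33
Step 7: insert 23 -> lo=[2, 13, 23, 28] (size 4, max 28) hi=[38, 44, 45] (size 3, min 38) -> median=28
Step 8: insert 46 -> lo=[2, 13, 23, 28] (size 4, max 28) hi=[38, 44, 45, 46] (size 4, min 38) -> median=33
Step 9: insert 45 -> lo=[2, 13, 23, 28, 38] (size 5, max 38) hi=[44, 45, 45, 46] (size 4, min 44) -> median=38
Step 10: insert 38 -> lo=[2, 13, 23, 28, 38] (size 5, max 38) hi=[38, 44, 45, 45, 46] (size 5, min 38) -> median=38
Step 11: insert 26 -> lo=[2, 13, 23, 26, 28, 38] (size 6, max 38) hi=[38, 44, 45, 45, 46] (size 5, min 38) -> median=38
Step 12: insert 15 -> lo=[2, 13, 15, 23, 26, 28] (size 6, max 28) hi=[38, 38, 44, 45, 45, 46] (size 6, min 38) -> median=33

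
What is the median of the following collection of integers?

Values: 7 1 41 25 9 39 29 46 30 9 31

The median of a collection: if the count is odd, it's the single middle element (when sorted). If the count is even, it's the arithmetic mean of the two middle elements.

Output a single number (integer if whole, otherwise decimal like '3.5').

Step 1: insert 7 -> lo=[7] (size 1, max 7) hi=[] (size 0) -> median=7
Step 2: insert 1 -> lo=[1] (size 1, max 1) hi=[7] (size 1, min 7) -> median=4
Step 3: insert 41 -> lo=[1, 7] (size 2, max 7) hi=[41] (size 1, min 41) -> median=7
Step 4: insert 25 -> lo=[1, 7] (size 2, max 7) hi=[25, 41] (size 2, min 25) -> median=16
Step 5: insert 9 -> lo=[1, 7, 9] (size 3, max 9) hi=[25, 41] (size 2, min 25) -> median=9
Step 6: insert 39 -> lo=[1, 7, 9] (size 3, max 9) hi=[25, 39, 41] (size 3, min 25) -> median=17
Step 7: insert 29 -> lo=[1, 7, 9, 25] (size 4, max 25) hi=[29, 39, 41] (size 3, min 29) -> median=25
Step 8: insert 46 -> lo=[1, 7, 9, 25] (size 4, max 25) hi=[29, 39, 41, 46] (size 4, min 29) -> median=27
Step 9: insert 30 -> lo=[1, 7, 9, 25, 29] (size 5, max 29) hi=[30, 39, 41, 46] (size 4, min 30) -> median=29
Step 10: insert 9 -> lo=[1, 7, 9, 9, 25] (size 5, max 25) hi=[29, 30, 39, 41, 46] (size 5, min 29) -> median=27
Step 11: insert 31 -> lo=[1, 7, 9, 9, 25, 29] (size 6, max 29) hi=[30, 31, 39, 41, 46] (size 5, min 30) -> median=29

Answer: 29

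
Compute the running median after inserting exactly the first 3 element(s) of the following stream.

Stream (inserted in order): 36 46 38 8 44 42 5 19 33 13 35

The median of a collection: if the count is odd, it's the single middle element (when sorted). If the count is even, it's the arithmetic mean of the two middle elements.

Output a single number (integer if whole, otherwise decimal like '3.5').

Step 1: insert 36 -> lo=[36] (size 1, max 36) hi=[] (size 0) -> median=36
Step 2: insert 46 -> lo=[36] (size 1, max 36) hi=[46] (size 1, min 46) -> median=41
Step 3: insert 38 -> lo=[36, 38] (size 2, max 38) hi=[46] (size 1, min 46) -> median=38

Answer: 38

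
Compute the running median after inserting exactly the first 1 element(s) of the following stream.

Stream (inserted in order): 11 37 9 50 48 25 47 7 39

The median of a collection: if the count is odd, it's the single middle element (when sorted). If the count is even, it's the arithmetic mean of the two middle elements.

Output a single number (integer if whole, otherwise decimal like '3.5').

Answer: 11

Derivation:
Step 1: insert 11 -> lo=[11] (size 1, max 11) hi=[] (size 0) -> median=11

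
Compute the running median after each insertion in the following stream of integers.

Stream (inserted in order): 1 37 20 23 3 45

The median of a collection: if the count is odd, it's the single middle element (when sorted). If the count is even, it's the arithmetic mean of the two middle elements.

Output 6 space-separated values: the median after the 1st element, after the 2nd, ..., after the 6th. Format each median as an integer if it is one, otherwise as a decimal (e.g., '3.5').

Answer: 1 19 20 21.5 20 21.5

Derivation:
Step 1: insert 1 -> lo=[1] (size 1, max 1) hi=[] (size 0) -> median=1
Step 2: insert 37 -> lo=[1] (size 1, max 1) hi=[37] (size 1, min 37) -> median=19
Step 3: insert 20 -> lo=[1, 20] (size 2, max 20) hi=[37] (size 1, min 37) -> median=20
Step 4: insert 23 -> lo=[1, 20] (size 2, max 20) hi=[23, 37] (size 2, min 23) -> median=21.5
Step 5: insert 3 -> lo=[1, 3, 20] (size 3, max 20) hi=[23, 37] (size 2, min 23) -> median=20
Step 6: insert 45 -> lo=[1, 3, 20] (size 3, max 20) hi=[23, 37, 45] (size 3, min 23) -> median=21.5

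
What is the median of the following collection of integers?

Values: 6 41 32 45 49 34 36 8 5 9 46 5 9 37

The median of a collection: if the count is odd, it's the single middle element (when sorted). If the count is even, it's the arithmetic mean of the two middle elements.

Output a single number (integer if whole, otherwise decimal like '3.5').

Step 1: insert 6 -> lo=[6] (size 1, max 6) hi=[] (size 0) -> median=6
Step 2: insert 41 -> lo=[6] (size 1, max 6) hi=[41] (size 1, min 41) -> median=23.5
Step 3: insert 32 -> lo=[6, 32] (size 2, max 32) hi=[41] (size 1, min 41) -> median=32
Step 4: insert 45 -> lo=[6, 32] (size 2, max 32) hi=[41, 45] (size 2, min 41) -> median=36.5
Step 5: insert 49 -> lo=[6, 32, 41] (size 3, max 41) hi=[45, 49] (size 2, min 45) -> median=41
Step 6: insert 34 -> lo=[6, 32, 34] (size 3, max 34) hi=[41, 45, 49] (size 3, min 41) -> median=37.5
Step 7: insert 36 -> lo=[6, 32, 34, 36] (size 4, max 36) hi=[41, 45, 49] (size 3, min 41) -> median=36
Step 8: insert 8 -> lo=[6, 8, 32, 34] (size 4, max 34) hi=[36, 41, 45, 49] (size 4, min 36) -> median=35
Step 9: insert 5 -> lo=[5, 6, 8, 32, 34] (size 5, max 34) hi=[36, 41, 45, 49] (size 4, min 36) -> median=34
Step 10: insert 9 -> lo=[5, 6, 8, 9, 32] (size 5, max 32) hi=[34, 36, 41, 45, 49] (size 5, min 34) -> median=33
Step 11: insert 46 -> lo=[5, 6, 8, 9, 32, 34] (size 6, max 34) hi=[36, 41, 45, 46, 49] (size 5, min 36) -> median=34
Step 12: insert 5 -> lo=[5, 5, 6, 8, 9, 32] (size 6, max 32) hi=[34, 36, 41, 45, 46, 49] (size 6, min 34) -> median=33
Step 13: insert 9 -> lo=[5, 5, 6, 8, 9, 9, 32] (size 7, max 32) hi=[34, 36, 41, 45, 46, 49] (size 6, min 34) -> median=32
Step 14: insert 37 -> lo=[5, 5, 6, 8, 9, 9, 32] (size 7, max 32) hi=[34, 36, 37, 41, 45, 46, 49] (size 7, min 34) -> median=33

Answer: 33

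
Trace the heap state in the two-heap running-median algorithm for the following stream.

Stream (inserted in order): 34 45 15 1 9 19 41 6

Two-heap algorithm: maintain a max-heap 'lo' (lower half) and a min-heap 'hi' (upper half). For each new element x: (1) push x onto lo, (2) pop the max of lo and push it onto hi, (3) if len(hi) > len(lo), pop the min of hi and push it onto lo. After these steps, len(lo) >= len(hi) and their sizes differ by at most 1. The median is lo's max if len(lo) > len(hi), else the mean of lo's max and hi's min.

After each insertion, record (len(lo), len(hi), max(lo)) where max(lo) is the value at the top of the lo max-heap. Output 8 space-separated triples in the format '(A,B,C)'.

Answer: (1,0,34) (1,1,34) (2,1,34) (2,2,15) (3,2,15) (3,3,15) (4,3,19) (4,4,15)

Derivation:
Step 1: insert 34 -> lo=[34] hi=[] -> (len(lo)=1, len(hi)=0, max(lo)=34)
Step 2: insert 45 -> lo=[34] hi=[45] -> (len(lo)=1, len(hi)=1, max(lo)=34)
Step 3: insert 15 -> lo=[15, 34] hi=[45] -> (len(lo)=2, len(hi)=1, max(lo)=34)
Step 4: insert 1 -> lo=[1, 15] hi=[34, 45] -> (len(lo)=2, len(hi)=2, max(lo)=15)
Step 5: insert 9 -> lo=[1, 9, 15] hi=[34, 45] -> (len(lo)=3, len(hi)=2, max(lo)=15)
Step 6: insert 19 -> lo=[1, 9, 15] hi=[19, 34, 45] -> (len(lo)=3, len(hi)=3, max(lo)=15)
Step 7: insert 41 -> lo=[1, 9, 15, 19] hi=[34, 41, 45] -> (len(lo)=4, len(hi)=3, max(lo)=19)
Step 8: insert 6 -> lo=[1, 6, 9, 15] hi=[19, 34, 41, 45] -> (len(lo)=4, len(hi)=4, max(lo)=15)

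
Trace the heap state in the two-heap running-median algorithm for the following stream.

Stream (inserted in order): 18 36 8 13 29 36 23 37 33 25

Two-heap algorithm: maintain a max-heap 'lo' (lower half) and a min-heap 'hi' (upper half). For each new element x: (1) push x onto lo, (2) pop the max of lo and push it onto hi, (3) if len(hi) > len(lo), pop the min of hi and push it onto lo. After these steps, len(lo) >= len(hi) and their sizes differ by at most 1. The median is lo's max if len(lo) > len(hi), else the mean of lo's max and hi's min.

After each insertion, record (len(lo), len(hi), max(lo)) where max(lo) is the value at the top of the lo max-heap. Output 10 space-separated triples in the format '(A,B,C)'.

Answer: (1,0,18) (1,1,18) (2,1,18) (2,2,13) (3,2,18) (3,3,18) (4,3,23) (4,4,23) (5,4,29) (5,5,25)

Derivation:
Step 1: insert 18 -> lo=[18] hi=[] -> (len(lo)=1, len(hi)=0, max(lo)=18)
Step 2: insert 36 -> lo=[18] hi=[36] -> (len(lo)=1, len(hi)=1, max(lo)=18)
Step 3: insert 8 -> lo=[8, 18] hi=[36] -> (len(lo)=2, len(hi)=1, max(lo)=18)
Step 4: insert 13 -> lo=[8, 13] hi=[18, 36] -> (len(lo)=2, len(hi)=2, max(lo)=13)
Step 5: insert 29 -> lo=[8, 13, 18] hi=[29, 36] -> (len(lo)=3, len(hi)=2, max(lo)=18)
Step 6: insert 36 -> lo=[8, 13, 18] hi=[29, 36, 36] -> (len(lo)=3, len(hi)=3, max(lo)=18)
Step 7: insert 23 -> lo=[8, 13, 18, 23] hi=[29, 36, 36] -> (len(lo)=4, len(hi)=3, max(lo)=23)
Step 8: insert 37 -> lo=[8, 13, 18, 23] hi=[29, 36, 36, 37] -> (len(lo)=4, len(hi)=4, max(lo)=23)
Step 9: insert 33 -> lo=[8, 13, 18, 23, 29] hi=[33, 36, 36, 37] -> (len(lo)=5, len(hi)=4, max(lo)=29)
Step 10: insert 25 -> lo=[8, 13, 18, 23, 25] hi=[29, 33, 36, 36, 37] -> (len(lo)=5, len(hi)=5, max(lo)=25)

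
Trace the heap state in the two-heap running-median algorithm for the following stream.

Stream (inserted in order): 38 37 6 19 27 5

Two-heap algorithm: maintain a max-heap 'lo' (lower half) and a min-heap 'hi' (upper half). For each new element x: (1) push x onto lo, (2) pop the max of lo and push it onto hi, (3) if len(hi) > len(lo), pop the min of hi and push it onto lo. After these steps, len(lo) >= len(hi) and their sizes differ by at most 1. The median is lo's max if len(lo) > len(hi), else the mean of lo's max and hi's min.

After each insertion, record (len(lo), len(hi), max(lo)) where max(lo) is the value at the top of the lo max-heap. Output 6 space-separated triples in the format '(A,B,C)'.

Step 1: insert 38 -> lo=[38] hi=[] -> (len(lo)=1, len(hi)=0, max(lo)=38)
Step 2: insert 37 -> lo=[37] hi=[38] -> (len(lo)=1, len(hi)=1, max(lo)=37)
Step 3: insert 6 -> lo=[6, 37] hi=[38] -> (len(lo)=2, len(hi)=1, max(lo)=37)
Step 4: insert 19 -> lo=[6, 19] hi=[37, 38] -> (len(lo)=2, len(hi)=2, max(lo)=19)
Step 5: insert 27 -> lo=[6, 19, 27] hi=[37, 38] -> (len(lo)=3, len(hi)=2, max(lo)=27)
Step 6: insert 5 -> lo=[5, 6, 19] hi=[27, 37, 38] -> (len(lo)=3, len(hi)=3, max(lo)=19)

Answer: (1,0,38) (1,1,37) (2,1,37) (2,2,19) (3,2,27) (3,3,19)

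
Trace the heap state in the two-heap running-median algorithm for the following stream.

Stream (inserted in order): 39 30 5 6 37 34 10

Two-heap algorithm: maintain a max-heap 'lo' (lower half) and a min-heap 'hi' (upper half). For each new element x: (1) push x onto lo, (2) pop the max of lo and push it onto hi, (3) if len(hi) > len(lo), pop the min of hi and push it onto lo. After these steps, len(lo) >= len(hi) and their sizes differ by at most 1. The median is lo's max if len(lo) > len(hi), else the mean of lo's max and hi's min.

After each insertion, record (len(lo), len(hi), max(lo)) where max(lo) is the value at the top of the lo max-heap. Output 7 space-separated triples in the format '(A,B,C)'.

Answer: (1,0,39) (1,1,30) (2,1,30) (2,2,6) (3,2,30) (3,3,30) (4,3,30)

Derivation:
Step 1: insert 39 -> lo=[39] hi=[] -> (len(lo)=1, len(hi)=0, max(lo)=39)
Step 2: insert 30 -> lo=[30] hi=[39] -> (len(lo)=1, len(hi)=1, max(lo)=30)
Step 3: insert 5 -> lo=[5, 30] hi=[39] -> (len(lo)=2, len(hi)=1, max(lo)=30)
Step 4: insert 6 -> lo=[5, 6] hi=[30, 39] -> (len(lo)=2, len(hi)=2, max(lo)=6)
Step 5: insert 37 -> lo=[5, 6, 30] hi=[37, 39] -> (len(lo)=3, len(hi)=2, max(lo)=30)
Step 6: insert 34 -> lo=[5, 6, 30] hi=[34, 37, 39] -> (len(lo)=3, len(hi)=3, max(lo)=30)
Step 7: insert 10 -> lo=[5, 6, 10, 30] hi=[34, 37, 39] -> (len(lo)=4, len(hi)=3, max(lo)=30)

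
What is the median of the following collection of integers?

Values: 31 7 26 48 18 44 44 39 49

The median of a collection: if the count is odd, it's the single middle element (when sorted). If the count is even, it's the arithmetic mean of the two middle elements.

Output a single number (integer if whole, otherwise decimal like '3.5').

Step 1: insert 31 -> lo=[31] (size 1, max 31) hi=[] (size 0) -> median=31
Step 2: insert 7 -> lo=[7] (size 1, max 7) hi=[31] (size 1, min 31) -> median=19
Step 3: insert 26 -> lo=[7, 26] (size 2, max 26) hi=[31] (size 1, min 31) -> median=26
Step 4: insert 48 -> lo=[7, 26] (size 2, max 26) hi=[31, 48] (size 2, min 31) -> median=28.5
Step 5: insert 18 -> lo=[7, 18, 26] (size 3, max 26) hi=[31, 48] (size 2, min 31) -> median=26
Step 6: insert 44 -> lo=[7, 18, 26] (size 3, max 26) hi=[31, 44, 48] (size 3, min 31) -> median=28.5
Step 7: insert 44 -> lo=[7, 18, 26, 31] (size 4, max 31) hi=[44, 44, 48] (size 3, min 44) -> median=31
Step 8: insert 39 -> lo=[7, 18, 26, 31] (size 4, max 31) hi=[39, 44, 44, 48] (size 4, min 39) -> median=35
Step 9: insert 49 -> lo=[7, 18, 26, 31, 39] (size 5, max 39) hi=[44, 44, 48, 49] (size 4, min 44) -> median=39

Answer: 39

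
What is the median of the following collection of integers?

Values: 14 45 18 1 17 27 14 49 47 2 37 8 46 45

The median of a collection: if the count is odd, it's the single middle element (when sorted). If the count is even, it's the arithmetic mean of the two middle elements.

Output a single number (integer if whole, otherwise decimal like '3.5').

Answer: 22.5

Derivation:
Step 1: insert 14 -> lo=[14] (size 1, max 14) hi=[] (size 0) -> median=14
Step 2: insert 45 -> lo=[14] (size 1, max 14) hi=[45] (size 1, min 45) -> median=29.5
Step 3: insert 18 -> lo=[14, 18] (size 2, max 18) hi=[45] (size 1, min 45) -> median=18
Step 4: insert 1 -> lo=[1, 14] (size 2, max 14) hi=[18, 45] (size 2, min 18) -> median=16
Step 5: insert 17 -> lo=[1, 14, 17] (size 3, max 17) hi=[18, 45] (size 2, min 18) -> median=17
Step 6: insert 27 -> lo=[1, 14, 17] (size 3, max 17) hi=[18, 27, 45] (size 3, min 18) -> median=17.5
Step 7: insert 14 -> lo=[1, 14, 14, 17] (size 4, max 17) hi=[18, 27, 45] (size 3, min 18) -> median=17
Step 8: insert 49 -> lo=[1, 14, 14, 17] (size 4, max 17) hi=[18, 27, 45, 49] (size 4, min 18) -> median=17.5
Step 9: insert 47 -> lo=[1, 14, 14, 17, 18] (size 5, max 18) hi=[27, 45, 47, 49] (size 4, min 27) -> median=18
Step 10: insert 2 -> lo=[1, 2, 14, 14, 17] (size 5, max 17) hi=[18, 27, 45, 47, 49] (size 5, min 18) -> median=17.5
Step 11: insert 37 -> lo=[1, 2, 14, 14, 17, 18] (size 6, max 18) hi=[27, 37, 45, 47, 49] (size 5, min 27) -> median=18
Step 12: insert 8 -> lo=[1, 2, 8, 14, 14, 17] (size 6, max 17) hi=[18, 27, 37, 45, 47, 49] (size 6, min 18) -> median=17.5
Step 13: insert 46 -> lo=[1, 2, 8, 14, 14, 17, 18] (size 7, max 18) hi=[27, 37, 45, 46, 47, 49] (size 6, min 27) -> median=18
Step 14: insert 45 -> lo=[1, 2, 8, 14, 14, 17, 18] (size 7, max 18) hi=[27, 37, 45, 45, 46, 47, 49] (size 7, min 27) -> median=22.5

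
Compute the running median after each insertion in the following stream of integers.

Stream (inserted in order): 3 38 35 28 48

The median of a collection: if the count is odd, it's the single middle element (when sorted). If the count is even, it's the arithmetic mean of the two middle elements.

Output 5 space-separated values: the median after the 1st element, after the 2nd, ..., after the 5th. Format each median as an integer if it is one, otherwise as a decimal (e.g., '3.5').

Step 1: insert 3 -> lo=[3] (size 1, max 3) hi=[] (size 0) -> median=3
Step 2: insert 38 -> lo=[3] (size 1, max 3) hi=[38] (size 1, min 38) -> median=20.5
Step 3: insert 35 -> lo=[3, 35] (size 2, max 35) hi=[38] (size 1, min 38) -> median=35
Step 4: insert 28 -> lo=[3, 28] (size 2, max 28) hi=[35, 38] (size 2, min 35) -> median=31.5
Step 5: insert 48 -> lo=[3, 28, 35] (size 3, max 35) hi=[38, 48] (size 2, min 38) -> median=35

Answer: 3 20.5 35 31.5 35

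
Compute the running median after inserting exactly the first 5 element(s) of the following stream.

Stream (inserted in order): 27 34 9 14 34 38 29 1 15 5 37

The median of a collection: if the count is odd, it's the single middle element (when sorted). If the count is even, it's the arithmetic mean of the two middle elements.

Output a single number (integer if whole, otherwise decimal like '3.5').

Answer: 27

Derivation:
Step 1: insert 27 -> lo=[27] (size 1, max 27) hi=[] (size 0) -> median=27
Step 2: insert 34 -> lo=[27] (size 1, max 27) hi=[34] (size 1, min 34) -> median=30.5
Step 3: insert 9 -> lo=[9, 27] (size 2, max 27) hi=[34] (size 1, min 34) -> median=27
Step 4: insert 14 -> lo=[9, 14] (size 2, max 14) hi=[27, 34] (size 2, min 27) -> median=20.5
Step 5: insert 34 -> lo=[9, 14, 27] (size 3, max 27) hi=[34, 34] (size 2, min 34) -> median=27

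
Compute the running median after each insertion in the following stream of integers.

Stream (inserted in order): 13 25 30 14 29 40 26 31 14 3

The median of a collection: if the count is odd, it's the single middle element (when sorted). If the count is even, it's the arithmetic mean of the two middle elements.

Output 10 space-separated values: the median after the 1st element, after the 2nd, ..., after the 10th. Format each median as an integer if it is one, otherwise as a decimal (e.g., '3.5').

Answer: 13 19 25 19.5 25 27 26 27.5 26 25.5

Derivation:
Step 1: insert 13 -> lo=[13] (size 1, max 13) hi=[] (size 0) -> median=13
Step 2: insert 25 -> lo=[13] (size 1, max 13) hi=[25] (size 1, min 25) -> median=19
Step 3: insert 30 -> lo=[13, 25] (size 2, max 25) hi=[30] (size 1, min 30) -> median=25
Step 4: insert 14 -> lo=[13, 14] (size 2, max 14) hi=[25, 30] (size 2, min 25) -> median=19.5
Step 5: insert 29 -> lo=[13, 14, 25] (size 3, max 25) hi=[29, 30] (size 2, min 29) -> median=25
Step 6: insert 40 -> lo=[13, 14, 25] (size 3, max 25) hi=[29, 30, 40] (size 3, min 29) -> median=27
Step 7: insert 26 -> lo=[13, 14, 25, 26] (size 4, max 26) hi=[29, 30, 40] (size 3, min 29) -> median=26
Step 8: insert 31 -> lo=[13, 14, 25, 26] (size 4, max 26) hi=[29, 30, 31, 40] (size 4, min 29) -> median=27.5
Step 9: insert 14 -> lo=[13, 14, 14, 25, 26] (size 5, max 26) hi=[29, 30, 31, 40] (size 4, min 29) -> median=26
Step 10: insert 3 -> lo=[3, 13, 14, 14, 25] (size 5, max 25) hi=[26, 29, 30, 31, 40] (size 5, min 26) -> median=25.5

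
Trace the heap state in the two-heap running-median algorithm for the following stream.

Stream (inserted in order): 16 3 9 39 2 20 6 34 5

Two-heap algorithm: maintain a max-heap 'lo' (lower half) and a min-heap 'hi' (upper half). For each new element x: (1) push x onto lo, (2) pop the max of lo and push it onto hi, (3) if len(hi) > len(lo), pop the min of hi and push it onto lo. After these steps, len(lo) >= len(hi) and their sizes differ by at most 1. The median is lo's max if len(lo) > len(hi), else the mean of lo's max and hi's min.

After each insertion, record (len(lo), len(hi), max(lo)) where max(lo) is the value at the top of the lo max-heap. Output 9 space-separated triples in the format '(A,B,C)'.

Answer: (1,0,16) (1,1,3) (2,1,9) (2,2,9) (3,2,9) (3,3,9) (4,3,9) (4,4,9) (5,4,9)

Derivation:
Step 1: insert 16 -> lo=[16] hi=[] -> (len(lo)=1, len(hi)=0, max(lo)=16)
Step 2: insert 3 -> lo=[3] hi=[16] -> (len(lo)=1, len(hi)=1, max(lo)=3)
Step 3: insert 9 -> lo=[3, 9] hi=[16] -> (len(lo)=2, len(hi)=1, max(lo)=9)
Step 4: insert 39 -> lo=[3, 9] hi=[16, 39] -> (len(lo)=2, len(hi)=2, max(lo)=9)
Step 5: insert 2 -> lo=[2, 3, 9] hi=[16, 39] -> (len(lo)=3, len(hi)=2, max(lo)=9)
Step 6: insert 20 -> lo=[2, 3, 9] hi=[16, 20, 39] -> (len(lo)=3, len(hi)=3, max(lo)=9)
Step 7: insert 6 -> lo=[2, 3, 6, 9] hi=[16, 20, 39] -> (len(lo)=4, len(hi)=3, max(lo)=9)
Step 8: insert 34 -> lo=[2, 3, 6, 9] hi=[16, 20, 34, 39] -> (len(lo)=4, len(hi)=4, max(lo)=9)
Step 9: insert 5 -> lo=[2, 3, 5, 6, 9] hi=[16, 20, 34, 39] -> (len(lo)=5, len(hi)=4, max(lo)=9)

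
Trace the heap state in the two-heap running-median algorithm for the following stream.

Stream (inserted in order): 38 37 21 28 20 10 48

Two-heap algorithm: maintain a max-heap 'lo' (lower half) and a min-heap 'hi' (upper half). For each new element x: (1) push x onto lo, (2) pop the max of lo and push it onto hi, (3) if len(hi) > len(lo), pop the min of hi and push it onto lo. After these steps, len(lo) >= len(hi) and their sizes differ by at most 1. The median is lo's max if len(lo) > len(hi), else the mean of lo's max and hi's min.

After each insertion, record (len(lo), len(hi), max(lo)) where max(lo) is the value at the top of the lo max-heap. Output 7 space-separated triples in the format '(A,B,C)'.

Step 1: insert 38 -> lo=[38] hi=[] -> (len(lo)=1, len(hi)=0, max(lo)=38)
Step 2: insert 37 -> lo=[37] hi=[38] -> (len(lo)=1, len(hi)=1, max(lo)=37)
Step 3: insert 21 -> lo=[21, 37] hi=[38] -> (len(lo)=2, len(hi)=1, max(lo)=37)
Step 4: insert 28 -> lo=[21, 28] hi=[37, 38] -> (len(lo)=2, len(hi)=2, max(lo)=28)
Step 5: insert 20 -> lo=[20, 21, 28] hi=[37, 38] -> (len(lo)=3, len(hi)=2, max(lo)=28)
Step 6: insert 10 -> lo=[10, 20, 21] hi=[28, 37, 38] -> (len(lo)=3, len(hi)=3, max(lo)=21)
Step 7: insert 48 -> lo=[10, 20, 21, 28] hi=[37, 38, 48] -> (len(lo)=4, len(hi)=3, max(lo)=28)

Answer: (1,0,38) (1,1,37) (2,1,37) (2,2,28) (3,2,28) (3,3,21) (4,3,28)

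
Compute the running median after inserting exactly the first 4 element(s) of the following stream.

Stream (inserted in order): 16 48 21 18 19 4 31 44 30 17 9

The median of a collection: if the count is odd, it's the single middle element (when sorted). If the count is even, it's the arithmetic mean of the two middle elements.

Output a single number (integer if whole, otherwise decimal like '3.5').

Answer: 19.5

Derivation:
Step 1: insert 16 -> lo=[16] (size 1, max 16) hi=[] (size 0) -> median=16
Step 2: insert 48 -> lo=[16] (size 1, max 16) hi=[48] (size 1, min 48) -> median=32
Step 3: insert 21 -> lo=[16, 21] (size 2, max 21) hi=[48] (size 1, min 48) -> median=21
Step 4: insert 18 -> lo=[16, 18] (size 2, max 18) hi=[21, 48] (size 2, min 21) -> median=19.5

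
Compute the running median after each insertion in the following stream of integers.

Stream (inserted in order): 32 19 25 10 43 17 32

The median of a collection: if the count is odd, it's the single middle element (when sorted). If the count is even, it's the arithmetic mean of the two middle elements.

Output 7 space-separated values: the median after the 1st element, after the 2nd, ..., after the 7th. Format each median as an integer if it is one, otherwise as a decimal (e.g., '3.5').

Step 1: insert 32 -> lo=[32] (size 1, max 32) hi=[] (size 0) -> median=32
Step 2: insert 19 -> lo=[19] (size 1, max 19) hi=[32] (size 1, min 32) -> median=25.5
Step 3: insert 25 -> lo=[19, 25] (size 2, max 25) hi=[32] (size 1, min 32) -> median=25
Step 4: insert 10 -> lo=[10, 19] (size 2, max 19) hi=[25, 32] (size 2, min 25) -> median=22
Step 5: insert 43 -> lo=[10, 19, 25] (size 3, max 25) hi=[32, 43] (size 2, min 32) -> median=25
Step 6: insert 17 -> lo=[10, 17, 19] (size 3, max 19) hi=[25, 32, 43] (size 3, min 25) -> median=22
Step 7: insert 32 -> lo=[10, 17, 19, 25] (size 4, max 25) hi=[32, 32, 43] (size 3, min 32) -> median=25

Answer: 32 25.5 25 22 25 22 25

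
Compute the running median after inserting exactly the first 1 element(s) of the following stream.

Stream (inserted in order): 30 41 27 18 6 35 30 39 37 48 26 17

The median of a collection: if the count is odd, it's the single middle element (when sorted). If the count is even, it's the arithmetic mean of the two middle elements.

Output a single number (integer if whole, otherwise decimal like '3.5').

Step 1: insert 30 -> lo=[30] (size 1, max 30) hi=[] (size 0) -> median=30

Answer: 30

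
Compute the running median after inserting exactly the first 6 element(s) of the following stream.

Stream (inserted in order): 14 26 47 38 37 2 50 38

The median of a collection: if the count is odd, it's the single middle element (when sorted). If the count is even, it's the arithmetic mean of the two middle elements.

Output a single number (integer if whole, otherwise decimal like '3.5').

Answer: 31.5

Derivation:
Step 1: insert 14 -> lo=[14] (size 1, max 14) hi=[] (size 0) -> median=14
Step 2: insert 26 -> lo=[14] (size 1, max 14) hi=[26] (size 1, min 26) -> median=20
Step 3: insert 47 -> lo=[14, 26] (size 2, max 26) hi=[47] (size 1, min 47) -> median=26
Step 4: insert 38 -> lo=[14, 26] (size 2, max 26) hi=[38, 47] (size 2, min 38) -> median=32
Step 5: insert 37 -> lo=[14, 26, 37] (size 3, max 37) hi=[38, 47] (size 2, min 38) -> median=37
Step 6: insert 2 -> lo=[2, 14, 26] (size 3, max 26) hi=[37, 38, 47] (size 3, min 37) -> median=31.5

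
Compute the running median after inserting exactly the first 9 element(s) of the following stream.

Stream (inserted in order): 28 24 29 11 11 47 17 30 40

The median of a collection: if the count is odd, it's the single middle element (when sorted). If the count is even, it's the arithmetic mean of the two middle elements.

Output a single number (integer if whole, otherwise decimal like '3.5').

Answer: 28

Derivation:
Step 1: insert 28 -> lo=[28] (size 1, max 28) hi=[] (size 0) -> median=28
Step 2: insert 24 -> lo=[24] (size 1, max 24) hi=[28] (size 1, min 28) -> median=26
Step 3: insert 29 -> lo=[24, 28] (size 2, max 28) hi=[29] (size 1, min 29) -> median=28
Step 4: insert 11 -> lo=[11, 24] (size 2, max 24) hi=[28, 29] (size 2, min 28) -> median=26
Step 5: insert 11 -> lo=[11, 11, 24] (size 3, max 24) hi=[28, 29] (size 2, min 28) -> median=24
Step 6: insert 47 -> lo=[11, 11, 24] (size 3, max 24) hi=[28, 29, 47] (size 3, min 28) -> median=26
Step 7: insert 17 -> lo=[11, 11, 17, 24] (size 4, max 24) hi=[28, 29, 47] (size 3, min 28) -> median=24
Step 8: insert 30 -> lo=[11, 11, 17, 24] (size 4, max 24) hi=[28, 29, 30, 47] (size 4, min 28) -> median=26
Step 9: insert 40 -> lo=[11, 11, 17, 24, 28] (size 5, max 28) hi=[29, 30, 40, 47] (size 4, min 29) -> median=28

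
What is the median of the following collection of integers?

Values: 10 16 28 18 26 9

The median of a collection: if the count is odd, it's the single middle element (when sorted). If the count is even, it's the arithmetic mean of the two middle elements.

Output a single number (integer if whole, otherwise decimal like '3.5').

Step 1: insert 10 -> lo=[10] (size 1, max 10) hi=[] (size 0) -> median=10
Step 2: insert 16 -> lo=[10] (size 1, max 10) hi=[16] (size 1, min 16) -> median=13
Step 3: insert 28 -> lo=[10, 16] (size 2, max 16) hi=[28] (size 1, min 28) -> median=16
Step 4: insert 18 -> lo=[10, 16] (size 2, max 16) hi=[18, 28] (size 2, min 18) -> median=17
Step 5: insert 26 -> lo=[10, 16, 18] (size 3, max 18) hi=[26, 28] (size 2, min 26) -> median=18
Step 6: insert 9 -> lo=[9, 10, 16] (size 3, max 16) hi=[18, 26, 28] (size 3, min 18) -> median=17

Answer: 17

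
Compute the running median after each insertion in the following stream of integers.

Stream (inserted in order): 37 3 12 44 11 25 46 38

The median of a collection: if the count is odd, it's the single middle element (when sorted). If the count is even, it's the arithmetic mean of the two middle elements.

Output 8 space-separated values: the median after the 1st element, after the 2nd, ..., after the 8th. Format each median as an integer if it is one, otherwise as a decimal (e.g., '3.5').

Answer: 37 20 12 24.5 12 18.5 25 31

Derivation:
Step 1: insert 37 -> lo=[37] (size 1, max 37) hi=[] (size 0) -> median=37
Step 2: insert 3 -> lo=[3] (size 1, max 3) hi=[37] (size 1, min 37) -> median=20
Step 3: insert 12 -> lo=[3, 12] (size 2, max 12) hi=[37] (size 1, min 37) -> median=12
Step 4: insert 44 -> lo=[3, 12] (size 2, max 12) hi=[37, 44] (size 2, min 37) -> median=24.5
Step 5: insert 11 -> lo=[3, 11, 12] (size 3, max 12) hi=[37, 44] (size 2, min 37) -> median=12
Step 6: insert 25 -> lo=[3, 11, 12] (size 3, max 12) hi=[25, 37, 44] (size 3, min 25) -> median=18.5
Step 7: insert 46 -> lo=[3, 11, 12, 25] (size 4, max 25) hi=[37, 44, 46] (size 3, min 37) -> median=25
Step 8: insert 38 -> lo=[3, 11, 12, 25] (size 4, max 25) hi=[37, 38, 44, 46] (size 4, min 37) -> median=31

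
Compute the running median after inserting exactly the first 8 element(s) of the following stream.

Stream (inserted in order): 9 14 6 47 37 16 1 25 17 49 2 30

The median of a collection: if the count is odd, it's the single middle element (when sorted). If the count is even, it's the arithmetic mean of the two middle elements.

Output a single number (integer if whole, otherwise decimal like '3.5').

Answer: 15

Derivation:
Step 1: insert 9 -> lo=[9] (size 1, max 9) hi=[] (size 0) -> median=9
Step 2: insert 14 -> lo=[9] (size 1, max 9) hi=[14] (size 1, min 14) -> median=11.5
Step 3: insert 6 -> lo=[6, 9] (size 2, max 9) hi=[14] (size 1, min 14) -> median=9
Step 4: insert 47 -> lo=[6, 9] (size 2, max 9) hi=[14, 47] (size 2, min 14) -> median=11.5
Step 5: insert 37 -> lo=[6, 9, 14] (size 3, max 14) hi=[37, 47] (size 2, min 37) -> median=14
Step 6: insert 16 -> lo=[6, 9, 14] (size 3, max 14) hi=[16, 37, 47] (size 3, min 16) -> median=15
Step 7: insert 1 -> lo=[1, 6, 9, 14] (size 4, max 14) hi=[16, 37, 47] (size 3, min 16) -> median=14
Step 8: insert 25 -> lo=[1, 6, 9, 14] (size 4, max 14) hi=[16, 25, 37, 47] (size 4, min 16) -> median=15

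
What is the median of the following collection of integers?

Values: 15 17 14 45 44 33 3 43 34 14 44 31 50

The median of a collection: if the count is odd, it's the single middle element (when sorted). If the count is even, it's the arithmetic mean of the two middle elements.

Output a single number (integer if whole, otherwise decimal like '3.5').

Step 1: insert 15 -> lo=[15] (size 1, max 15) hi=[] (size 0) -> median=15
Step 2: insert 17 -> lo=[15] (size 1, max 15) hi=[17] (size 1, min 17) -> median=16
Step 3: insert 14 -> lo=[14, 15] (size 2, max 15) hi=[17] (size 1, min 17) -> median=15
Step 4: insert 45 -> lo=[14, 15] (size 2, max 15) hi=[17, 45] (size 2, min 17) -> median=16
Step 5: insert 44 -> lo=[14, 15, 17] (size 3, max 17) hi=[44, 45] (size 2, min 44) -> median=17
Step 6: insert 33 -> lo=[14, 15, 17] (size 3, max 17) hi=[33, 44, 45] (size 3, min 33) -> median=25
Step 7: insert 3 -> lo=[3, 14, 15, 17] (size 4, max 17) hi=[33, 44, 45] (size 3, min 33) -> median=17
Step 8: insert 43 -> lo=[3, 14, 15, 17] (size 4, max 17) hi=[33, 43, 44, 45] (size 4, min 33) -> median=25
Step 9: insert 34 -> lo=[3, 14, 15, 17, 33] (size 5, max 33) hi=[34, 43, 44, 45] (size 4, min 34) -> median=33
Step 10: insert 14 -> lo=[3, 14, 14, 15, 17] (size 5, max 17) hi=[33, 34, 43, 44, 45] (size 5, min 33) -> median=25
Step 11: insert 44 -> lo=[3, 14, 14, 15, 17, 33] (size 6, max 33) hi=[34, 43, 44, 44, 45] (size 5, min 34) -> median=33
Step 12: insert 31 -> lo=[3, 14, 14, 15, 17, 31] (size 6, max 31) hi=[33, 34, 43, 44, 44, 45] (size 6, min 33) -> median=32
Step 13: insert 50 -> lo=[3, 14, 14, 15, 17, 31, 33] (size 7, max 33) hi=[34, 43, 44, 44, 45, 50] (size 6, min 34) -> median=33

Answer: 33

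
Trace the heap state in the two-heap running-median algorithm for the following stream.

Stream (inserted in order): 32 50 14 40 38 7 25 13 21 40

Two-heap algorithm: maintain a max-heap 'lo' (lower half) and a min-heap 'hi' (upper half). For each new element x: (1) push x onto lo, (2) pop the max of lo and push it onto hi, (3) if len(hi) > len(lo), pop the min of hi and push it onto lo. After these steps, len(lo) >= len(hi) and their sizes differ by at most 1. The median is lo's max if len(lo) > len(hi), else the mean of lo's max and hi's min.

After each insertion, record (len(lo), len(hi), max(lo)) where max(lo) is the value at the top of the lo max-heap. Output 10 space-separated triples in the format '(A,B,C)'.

Step 1: insert 32 -> lo=[32] hi=[] -> (len(lo)=1, len(hi)=0, max(lo)=32)
Step 2: insert 50 -> lo=[32] hi=[50] -> (len(lo)=1, len(hi)=1, max(lo)=32)
Step 3: insert 14 -> lo=[14, 32] hi=[50] -> (len(lo)=2, len(hi)=1, max(lo)=32)
Step 4: insert 40 -> lo=[14, 32] hi=[40, 50] -> (len(lo)=2, len(hi)=2, max(lo)=32)
Step 5: insert 38 -> lo=[14, 32, 38] hi=[40, 50] -> (len(lo)=3, len(hi)=2, max(lo)=38)
Step 6: insert 7 -> lo=[7, 14, 32] hi=[38, 40, 50] -> (len(lo)=3, len(hi)=3, max(lo)=32)
Step 7: insert 25 -> lo=[7, 14, 25, 32] hi=[38, 40, 50] -> (len(lo)=4, len(hi)=3, max(lo)=32)
Step 8: insert 13 -> lo=[7, 13, 14, 25] hi=[32, 38, 40, 50] -> (len(lo)=4, len(hi)=4, max(lo)=25)
Step 9: insert 21 -> lo=[7, 13, 14, 21, 25] hi=[32, 38, 40, 50] -> (len(lo)=5, len(hi)=4, max(lo)=25)
Step 10: insert 40 -> lo=[7, 13, 14, 21, 25] hi=[32, 38, 40, 40, 50] -> (len(lo)=5, len(hi)=5, max(lo)=25)

Answer: (1,0,32) (1,1,32) (2,1,32) (2,2,32) (3,2,38) (3,3,32) (4,3,32) (4,4,25) (5,4,25) (5,5,25)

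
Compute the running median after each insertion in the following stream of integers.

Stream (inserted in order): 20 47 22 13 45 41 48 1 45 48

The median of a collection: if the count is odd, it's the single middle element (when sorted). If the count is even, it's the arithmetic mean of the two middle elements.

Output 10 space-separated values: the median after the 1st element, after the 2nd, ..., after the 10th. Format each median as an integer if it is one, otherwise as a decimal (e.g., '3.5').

Answer: 20 33.5 22 21 22 31.5 41 31.5 41 43

Derivation:
Step 1: insert 20 -> lo=[20] (size 1, max 20) hi=[] (size 0) -> median=20
Step 2: insert 47 -> lo=[20] (size 1, max 20) hi=[47] (size 1, min 47) -> median=33.5
Step 3: insert 22 -> lo=[20, 22] (size 2, max 22) hi=[47] (size 1, min 47) -> median=22
Step 4: insert 13 -> lo=[13, 20] (size 2, max 20) hi=[22, 47] (size 2, min 22) -> median=21
Step 5: insert 45 -> lo=[13, 20, 22] (size 3, max 22) hi=[45, 47] (size 2, min 45) -> median=22
Step 6: insert 41 -> lo=[13, 20, 22] (size 3, max 22) hi=[41, 45, 47] (size 3, min 41) -> median=31.5
Step 7: insert 48 -> lo=[13, 20, 22, 41] (size 4, max 41) hi=[45, 47, 48] (size 3, min 45) -> median=41
Step 8: insert 1 -> lo=[1, 13, 20, 22] (size 4, max 22) hi=[41, 45, 47, 48] (size 4, min 41) -> median=31.5
Step 9: insert 45 -> lo=[1, 13, 20, 22, 41] (size 5, max 41) hi=[45, 45, 47, 48] (size 4, min 45) -> median=41
Step 10: insert 48 -> lo=[1, 13, 20, 22, 41] (size 5, max 41) hi=[45, 45, 47, 48, 48] (size 5, min 45) -> median=43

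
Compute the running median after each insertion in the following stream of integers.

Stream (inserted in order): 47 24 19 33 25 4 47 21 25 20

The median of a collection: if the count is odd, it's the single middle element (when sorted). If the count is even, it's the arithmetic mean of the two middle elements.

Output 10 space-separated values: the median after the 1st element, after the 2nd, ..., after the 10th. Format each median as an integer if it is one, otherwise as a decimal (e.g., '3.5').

Step 1: insert 47 -> lo=[47] (size 1, max 47) hi=[] (size 0) -> median=47
Step 2: insert 24 -> lo=[24] (size 1, max 24) hi=[47] (size 1, min 47) -> median=35.5
Step 3: insert 19 -> lo=[19, 24] (size 2, max 24) hi=[47] (size 1, min 47) -> median=24
Step 4: insert 33 -> lo=[19, 24] (size 2, max 24) hi=[33, 47] (size 2, min 33) -> median=28.5
Step 5: insert 25 -> lo=[19, 24, 25] (size 3, max 25) hi=[33, 47] (size 2, min 33) -> median=25
Step 6: insert 4 -> lo=[4, 19, 24] (size 3, max 24) hi=[25, 33, 47] (size 3, min 25) -> median=24.5
Step 7: insert 47 -> lo=[4, 19, 24, 25] (size 4, max 25) hi=[33, 47, 47] (size 3, min 33) -> median=25
Step 8: insert 21 -> lo=[4, 19, 21, 24] (size 4, max 24) hi=[25, 33, 47, 47] (size 4, min 25) -> median=24.5
Step 9: insert 25 -> lo=[4, 19, 21, 24, 25] (size 5, max 25) hi=[25, 33, 47, 47] (size 4, min 25) -> median=25
Step 10: insert 20 -> lo=[4, 19, 20, 21, 24] (size 5, max 24) hi=[25, 25, 33, 47, 47] (size 5, min 25) -> median=24.5

Answer: 47 35.5 24 28.5 25 24.5 25 24.5 25 24.5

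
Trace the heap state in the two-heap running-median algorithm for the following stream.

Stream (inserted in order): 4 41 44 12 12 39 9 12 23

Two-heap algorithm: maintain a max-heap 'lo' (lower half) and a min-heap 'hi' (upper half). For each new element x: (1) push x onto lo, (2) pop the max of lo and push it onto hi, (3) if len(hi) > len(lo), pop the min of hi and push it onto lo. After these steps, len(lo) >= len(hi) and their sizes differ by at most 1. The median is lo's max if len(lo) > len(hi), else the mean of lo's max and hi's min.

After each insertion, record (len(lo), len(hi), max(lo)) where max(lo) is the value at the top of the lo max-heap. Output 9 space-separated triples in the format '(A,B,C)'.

Answer: (1,0,4) (1,1,4) (2,1,41) (2,2,12) (3,2,12) (3,3,12) (4,3,12) (4,4,12) (5,4,12)

Derivation:
Step 1: insert 4 -> lo=[4] hi=[] -> (len(lo)=1, len(hi)=0, max(lo)=4)
Step 2: insert 41 -> lo=[4] hi=[41] -> (len(lo)=1, len(hi)=1, max(lo)=4)
Step 3: insert 44 -> lo=[4, 41] hi=[44] -> (len(lo)=2, len(hi)=1, max(lo)=41)
Step 4: insert 12 -> lo=[4, 12] hi=[41, 44] -> (len(lo)=2, len(hi)=2, max(lo)=12)
Step 5: insert 12 -> lo=[4, 12, 12] hi=[41, 44] -> (len(lo)=3, len(hi)=2, max(lo)=12)
Step 6: insert 39 -> lo=[4, 12, 12] hi=[39, 41, 44] -> (len(lo)=3, len(hi)=3, max(lo)=12)
Step 7: insert 9 -> lo=[4, 9, 12, 12] hi=[39, 41, 44] -> (len(lo)=4, len(hi)=3, max(lo)=12)
Step 8: insert 12 -> lo=[4, 9, 12, 12] hi=[12, 39, 41, 44] -> (len(lo)=4, len(hi)=4, max(lo)=12)
Step 9: insert 23 -> lo=[4, 9, 12, 12, 12] hi=[23, 39, 41, 44] -> (len(lo)=5, len(hi)=4, max(lo)=12)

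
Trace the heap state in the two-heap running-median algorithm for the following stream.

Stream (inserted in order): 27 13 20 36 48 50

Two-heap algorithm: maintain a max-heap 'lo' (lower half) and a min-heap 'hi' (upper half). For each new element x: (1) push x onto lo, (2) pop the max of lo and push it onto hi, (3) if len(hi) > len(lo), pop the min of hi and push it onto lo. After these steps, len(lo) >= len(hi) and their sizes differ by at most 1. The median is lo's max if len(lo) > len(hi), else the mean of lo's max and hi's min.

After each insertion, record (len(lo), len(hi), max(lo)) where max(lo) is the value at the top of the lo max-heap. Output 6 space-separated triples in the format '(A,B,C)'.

Answer: (1,0,27) (1,1,13) (2,1,20) (2,2,20) (3,2,27) (3,3,27)

Derivation:
Step 1: insert 27 -> lo=[27] hi=[] -> (len(lo)=1, len(hi)=0, max(lo)=27)
Step 2: insert 13 -> lo=[13] hi=[27] -> (len(lo)=1, len(hi)=1, max(lo)=13)
Step 3: insert 20 -> lo=[13, 20] hi=[27] -> (len(lo)=2, len(hi)=1, max(lo)=20)
Step 4: insert 36 -> lo=[13, 20] hi=[27, 36] -> (len(lo)=2, len(hi)=2, max(lo)=20)
Step 5: insert 48 -> lo=[13, 20, 27] hi=[36, 48] -> (len(lo)=3, len(hi)=2, max(lo)=27)
Step 6: insert 50 -> lo=[13, 20, 27] hi=[36, 48, 50] -> (len(lo)=3, len(hi)=3, max(lo)=27)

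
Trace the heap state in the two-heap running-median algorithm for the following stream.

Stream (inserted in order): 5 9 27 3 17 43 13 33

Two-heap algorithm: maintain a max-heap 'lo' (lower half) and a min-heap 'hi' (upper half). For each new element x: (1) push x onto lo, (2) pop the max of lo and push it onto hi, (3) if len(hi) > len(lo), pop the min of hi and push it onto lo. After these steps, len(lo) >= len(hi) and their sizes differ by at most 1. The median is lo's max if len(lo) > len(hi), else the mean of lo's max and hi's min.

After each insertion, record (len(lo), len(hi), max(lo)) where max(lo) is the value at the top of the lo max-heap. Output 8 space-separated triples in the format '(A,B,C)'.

Answer: (1,0,5) (1,1,5) (2,1,9) (2,2,5) (3,2,9) (3,3,9) (4,3,13) (4,4,13)

Derivation:
Step 1: insert 5 -> lo=[5] hi=[] -> (len(lo)=1, len(hi)=0, max(lo)=5)
Step 2: insert 9 -> lo=[5] hi=[9] -> (len(lo)=1, len(hi)=1, max(lo)=5)
Step 3: insert 27 -> lo=[5, 9] hi=[27] -> (len(lo)=2, len(hi)=1, max(lo)=9)
Step 4: insert 3 -> lo=[3, 5] hi=[9, 27] -> (len(lo)=2, len(hi)=2, max(lo)=5)
Step 5: insert 17 -> lo=[3, 5, 9] hi=[17, 27] -> (len(lo)=3, len(hi)=2, max(lo)=9)
Step 6: insert 43 -> lo=[3, 5, 9] hi=[17, 27, 43] -> (len(lo)=3, len(hi)=3, max(lo)=9)
Step 7: insert 13 -> lo=[3, 5, 9, 13] hi=[17, 27, 43] -> (len(lo)=4, len(hi)=3, max(lo)=13)
Step 8: insert 33 -> lo=[3, 5, 9, 13] hi=[17, 27, 33, 43] -> (len(lo)=4, len(hi)=4, max(lo)=13)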